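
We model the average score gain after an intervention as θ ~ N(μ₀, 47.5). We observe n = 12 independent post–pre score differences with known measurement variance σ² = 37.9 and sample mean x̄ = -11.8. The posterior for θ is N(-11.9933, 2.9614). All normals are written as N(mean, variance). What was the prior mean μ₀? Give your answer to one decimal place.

μ₀ = -14.9

With known observation variance, the Normal–Normal posterior has precision τ_n = τ₀ + n/σ² and mean μ_n = (τ₀μ₀ + (n/σ²)x̄)/τ_n.
Here τ₀ = 1/47.5 = 0.021053 and τ_data = 12/37.9 = 0.316623, so τ_n = 0.337676.
Rearranging for μ₀: μ₀ = (μ_n·τ_n − τ_data·x̄)/τ₀ = (-11.9933·0.337676 − 0.316623·-11.8) / 0.021053 = -0.313698/0.021053 ≈ -14.9.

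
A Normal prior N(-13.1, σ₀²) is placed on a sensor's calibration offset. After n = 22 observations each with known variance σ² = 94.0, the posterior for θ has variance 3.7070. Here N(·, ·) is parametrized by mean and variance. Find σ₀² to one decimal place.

For the Normal–Normal model with known σ², precisions add: τ_n = τ₀ + n/σ².
So 1/σ₀² = 1/3.7070 − 22/94.0 = 0.269760 − 0.234043 = 0.035717.
Hence σ₀² = 1/0.035717 ≈ 28.0.

σ₀² = 28.0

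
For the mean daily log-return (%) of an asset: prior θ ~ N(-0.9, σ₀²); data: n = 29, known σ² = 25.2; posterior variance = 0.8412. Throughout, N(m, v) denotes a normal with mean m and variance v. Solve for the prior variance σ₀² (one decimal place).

σ₀² = 26.3

For the Normal–Normal model with known σ², precisions add: τ_n = τ₀ + n/σ².
So 1/σ₀² = 1/0.8412 − 29/25.2 = 1.188778 − 1.150794 = 0.037984.
Hence σ₀² = 1/0.037984 ≈ 26.3.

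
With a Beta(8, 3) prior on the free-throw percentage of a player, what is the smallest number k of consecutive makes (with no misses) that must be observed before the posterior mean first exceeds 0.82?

After k makes and 0 misses the posterior is Beta(8+k, 3), with mean (8+k)/(8+3+k).
Set (8+k)/(11+k) > 0.82 and solve: k > (0.82·11 − 8)/(1 − 0.82) = 5.667.
The smallest integer exceeding 5.667 is 6.

k = 6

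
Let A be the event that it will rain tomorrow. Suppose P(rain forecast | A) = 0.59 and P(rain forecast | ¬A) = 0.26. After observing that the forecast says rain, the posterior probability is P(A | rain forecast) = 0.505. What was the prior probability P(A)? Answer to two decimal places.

Bayes' rule in odds form gives O(A|E) = O(A)·[P(E|A)/P(E|¬A)], hence O(A) = O(A|E)/LR.
Posterior odds = 0.505/(1−0.505) = 1.0202. LR = 0.59/0.26 = 2.2692.
Prior odds = 1.0202/2.2692 = 0.4496, so P(A) = 0.4496/(1+0.4496) ≈ 0.31.

P(A) = 0.31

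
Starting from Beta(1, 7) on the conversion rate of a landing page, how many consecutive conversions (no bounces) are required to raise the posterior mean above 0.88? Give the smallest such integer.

After k conversions and 0 bounces the posterior is Beta(1+k, 7), with mean (1+k)/(1+7+k).
Set (1+k)/(8+k) > 0.88 and solve: k > (0.88·8 − 1)/(1 − 0.88) = 50.333.
The smallest integer exceeding 50.333 is 51.

k = 51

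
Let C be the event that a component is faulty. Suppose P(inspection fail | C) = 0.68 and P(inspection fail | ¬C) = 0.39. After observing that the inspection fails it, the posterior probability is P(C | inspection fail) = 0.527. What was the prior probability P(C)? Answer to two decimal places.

P(C) = 0.39

Bayes' rule in odds form gives O(C|E) = O(C)·[P(E|C)/P(E|¬C)], hence O(C) = O(C|E)/LR.
Posterior odds = 0.527/(1−0.527) = 1.1142. LR = 0.68/0.39 = 1.7436.
Prior odds = 1.1142/1.7436 = 0.6390, so P(C) = 0.6390/(1+0.6390) ≈ 0.39.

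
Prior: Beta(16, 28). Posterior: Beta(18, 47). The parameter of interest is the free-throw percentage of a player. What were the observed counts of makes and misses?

Beta is conjugate to the binomial likelihood: posterior = Beta(α+s, β+f).
So s = 18 − 16 = 2 and f = 47 − 28 = 19.

2 makes and 19 misses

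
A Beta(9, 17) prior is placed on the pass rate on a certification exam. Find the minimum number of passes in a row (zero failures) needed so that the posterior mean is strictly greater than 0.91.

k = 163

After k passes and 0 failures the posterior is Beta(9+k, 17), with mean (9+k)/(9+17+k).
Set (9+k)/(26+k) > 0.91 and solve: k > (0.91·26 − 9)/(1 − 0.91) = 162.889.
The smallest integer exceeding 162.889 is 163.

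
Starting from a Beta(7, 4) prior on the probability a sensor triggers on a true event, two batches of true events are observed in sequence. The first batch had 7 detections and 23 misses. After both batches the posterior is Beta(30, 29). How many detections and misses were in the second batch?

16 detections and 2 misses

Sequential conjugate updates are equivalent to a single update on the pooled data, so total successes = posterior α − prior α and total failures = posterior β − prior β.
Total across both batches: 30−7=23 detections, 29−4=25 misses.
Subtract the first batch: 23−7=16 detections and 25−23=2 misses.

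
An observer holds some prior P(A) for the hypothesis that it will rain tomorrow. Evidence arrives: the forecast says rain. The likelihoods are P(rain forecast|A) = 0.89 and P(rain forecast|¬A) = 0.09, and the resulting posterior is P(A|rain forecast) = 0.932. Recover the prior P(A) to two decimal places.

Bayes' rule in odds form gives O(A|E) = O(A)·[P(E|A)/P(E|¬A)], hence O(A) = O(A|E)/LR.
Posterior odds = 0.932/(1−0.932) = 13.7059. LR = 0.89/0.09 = 9.8889.
Prior odds = 13.7059/9.8889 = 1.3860, so P(A) = 1.3860/(1+1.3860) ≈ 0.58.

P(A) = 0.58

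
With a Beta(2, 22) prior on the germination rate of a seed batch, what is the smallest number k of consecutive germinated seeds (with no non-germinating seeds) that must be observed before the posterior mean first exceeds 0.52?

k = 22

After k germinated seeds and 0 non-germinating seeds the posterior is Beta(2+k, 22), with mean (2+k)/(2+22+k).
Set (2+k)/(24+k) > 0.52 and solve: k > (0.52·24 − 2)/(1 − 0.52) = 21.833.
The smallest integer exceeding 21.833 is 22, and checking k=22: (24)/(46) = 0.5217 > 0.52.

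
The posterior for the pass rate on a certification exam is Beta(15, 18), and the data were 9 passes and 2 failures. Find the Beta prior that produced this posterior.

Beta(6, 16)

Beta is conjugate to the binomial likelihood: posterior = Beta(α+s, β+f).
So α = 15 − 9 = 6 and β = 18 − 2 = 16.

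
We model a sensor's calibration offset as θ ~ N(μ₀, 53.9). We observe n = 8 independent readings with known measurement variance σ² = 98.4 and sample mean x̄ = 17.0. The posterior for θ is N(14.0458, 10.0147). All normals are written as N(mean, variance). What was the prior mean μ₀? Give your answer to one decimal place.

μ₀ = 1.1

With known observation variance, the Normal–Normal posterior has precision τ_n = τ₀ + n/σ² and mean μ_n = (τ₀μ₀ + (n/σ²)x̄)/τ_n.
Here τ₀ = 1/53.9 = 0.018553 and τ_data = 8/98.4 = 0.081301, so τ_n = 0.099854.
Rearranging for μ₀: μ₀ = (μ_n·τ_n − τ_data·x̄)/τ₀ = (14.0458·0.099854 − 0.081301·17.0) / 0.018553 = 0.020412/0.018553 ≈ 1.1.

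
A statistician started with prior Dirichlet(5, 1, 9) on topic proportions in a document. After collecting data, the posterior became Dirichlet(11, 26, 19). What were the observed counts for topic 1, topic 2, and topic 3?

For a Dirichlet(α) prior with multinomial counts c, the posterior is Dirichlet(α + c) componentwise.
Counts are posterior − prior componentwise: 11−5=6, 26−1=25, 19−9=10.

counts (6, 25, 10)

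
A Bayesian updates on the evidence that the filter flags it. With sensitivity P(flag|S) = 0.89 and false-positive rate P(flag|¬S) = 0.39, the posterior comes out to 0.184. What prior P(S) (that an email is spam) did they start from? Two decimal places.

Bayes' rule in odds form gives O(S|E) = O(S)·[P(E|S)/P(E|¬S)], hence O(S) = O(S|E)/LR.
Posterior odds = 0.184/(1−0.184) = 0.2255. LR = 0.89/0.39 = 2.2821.
Prior odds = 0.2255/2.2821 = 0.0988, so P(S) = 0.0988/(1+0.0988) ≈ 0.09.

P(S) = 0.09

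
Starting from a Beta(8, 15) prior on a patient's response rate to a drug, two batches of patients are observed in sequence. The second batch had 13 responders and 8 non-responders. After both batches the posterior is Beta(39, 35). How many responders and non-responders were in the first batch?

18 responders and 12 non-responders

Because Beta–binomial updating is additive in the counts, the combined data contributed (α_post−α_prior, β_post−β_prior) successes and failures.
Total across both batches: 39−8=31 responders, 35−15=20 non-responders.
Subtract the second batch: 31−13=18 responders and 20−8=12 non-responders.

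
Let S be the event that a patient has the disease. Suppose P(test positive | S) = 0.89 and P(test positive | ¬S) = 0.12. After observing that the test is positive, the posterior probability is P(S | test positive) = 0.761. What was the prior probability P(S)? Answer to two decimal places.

In odds form, posterior odds = prior odds × likelihood ratio, so prior odds = posterior odds ÷ LR.
Posterior odds = 0.761/(1−0.761) = 3.1841. LR = 0.89/0.12 = 7.4167.
Prior odds = 3.1841/7.4167 = 0.4293, so P(S) = 0.4293/(1+0.4293) ≈ 0.30.

P(S) = 0.30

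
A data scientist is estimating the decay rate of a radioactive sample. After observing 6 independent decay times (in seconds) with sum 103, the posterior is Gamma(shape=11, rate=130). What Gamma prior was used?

Gamma(shape=5, rate=27)

For an exponential likelihood with a Gamma(α, β) prior on the rate, n observations with total T give posterior Gamma(α+n, β+T).
So α = 11 − 6 = 5 and β = 130 − 103 = 27.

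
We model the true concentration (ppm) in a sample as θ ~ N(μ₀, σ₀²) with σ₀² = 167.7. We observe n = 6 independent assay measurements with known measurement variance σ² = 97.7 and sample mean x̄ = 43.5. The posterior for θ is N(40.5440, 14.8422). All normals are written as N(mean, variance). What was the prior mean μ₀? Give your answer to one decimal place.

With known observation variance, the Normal–Normal posterior has precision τ_n = τ₀ + n/σ² and mean μ_n = (τ₀μ₀ + (n/σ²)x̄)/τ_n.
Here τ₀ = 1/167.7 = 0.005963 and τ_data = 6/97.7 = 0.061412, so τ_n = 0.067375.
Rearranging for μ₀: μ₀ = (μ_n·τ_n − τ_data·x̄)/τ₀ = (40.5440·0.067375 − 0.061412·43.5) / 0.005963 = 0.060230/0.005963 ≈ 10.1.

μ₀ = 10.1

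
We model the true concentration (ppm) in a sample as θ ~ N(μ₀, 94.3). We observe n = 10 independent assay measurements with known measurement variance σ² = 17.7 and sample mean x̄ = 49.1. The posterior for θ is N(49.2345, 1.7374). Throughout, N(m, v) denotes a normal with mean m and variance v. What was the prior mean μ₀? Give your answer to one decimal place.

With known observation variance, the Normal–Normal posterior has precision τ_n = τ₀ + n/σ² and mean μ_n = (τ₀μ₀ + (n/σ²)x̄)/τ_n.
Here τ₀ = 1/94.3 = 0.010604 and τ_data = 10/17.7 = 0.564972, so τ_n = 0.575576.
Rearranging for μ₀: μ₀ = (μ_n·τ_n − τ_data·x̄)/τ₀ = (49.2345·0.575576 − 0.564972·49.1) / 0.010604 = 0.598071/0.010604 ≈ 56.4.

μ₀ = 56.4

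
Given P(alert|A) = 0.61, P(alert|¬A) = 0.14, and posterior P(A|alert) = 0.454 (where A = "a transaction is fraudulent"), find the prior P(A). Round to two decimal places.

Bayes' rule in odds form gives O(A|E) = O(A)·[P(E|A)/P(E|¬A)], hence O(A) = O(A|E)/LR.
Posterior odds = 0.454/(1−0.454) = 0.8315. LR = 0.61/0.14 = 4.3571.
Prior odds = 0.8315/4.3571 = 0.1908, so P(A) = 0.1908/(1+0.1908) ≈ 0.16.

P(A) = 0.16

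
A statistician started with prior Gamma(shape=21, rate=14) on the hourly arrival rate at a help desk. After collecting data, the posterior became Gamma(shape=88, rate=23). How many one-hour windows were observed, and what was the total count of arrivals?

Gamma–Poisson conjugacy: posterior shape = α + Σxᵢ, posterior rate = β + n.
Matching: Σxᵢ = 88 − 21 = 67 and n = 23 − 14 = 9.

n = 9 one-hour windows with total 67 arrivals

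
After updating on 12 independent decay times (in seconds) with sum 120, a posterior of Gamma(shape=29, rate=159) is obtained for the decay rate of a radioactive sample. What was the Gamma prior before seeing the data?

Gamma(shape=17, rate=39)

For an exponential likelihood with a Gamma(α, β) prior on the rate, n observations with total T give posterior Gamma(α+n, β+T).
So α = 29 − 12 = 17 and β = 159 − 120 = 39.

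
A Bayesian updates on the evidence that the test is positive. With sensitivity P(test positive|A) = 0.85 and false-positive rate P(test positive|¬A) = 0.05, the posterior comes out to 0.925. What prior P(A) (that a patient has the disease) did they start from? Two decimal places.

Bayes' rule in odds form gives O(A|E) = O(A)·[P(E|A)/P(E|¬A)], hence O(A) = O(A|E)/LR.
Posterior odds = 0.925/(1−0.925) = 12.3333. LR = 0.85/0.05 = 17.0000.
Prior odds = 12.3333/17.0000 = 0.7255, so P(A) = 0.7255/(1+0.7255) ≈ 0.42.

P(A) = 0.42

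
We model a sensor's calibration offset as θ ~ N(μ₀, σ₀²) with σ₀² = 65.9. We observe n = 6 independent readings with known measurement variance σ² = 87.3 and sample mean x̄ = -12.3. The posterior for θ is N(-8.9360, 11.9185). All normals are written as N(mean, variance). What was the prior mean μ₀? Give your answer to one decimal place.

The posterior mean is a precision-weighted average: μ_n = (τ₀μ₀ + τ_data·x̄)/(τ₀+τ_data), with τ₀=1/σ₀² and τ_data=n/σ².
Here τ₀ = 1/65.9 = 0.015175 and τ_data = 6/87.3 = 0.068729, so τ_n = 0.083904.
Rearranging for μ₀: μ₀ = (μ_n·τ_n − τ_data·x̄)/τ₀ = (-8.9360·0.083904 − 0.068729·-12.3) / 0.015175 = 0.095601/0.015175 ≈ 6.3.

μ₀ = 6.3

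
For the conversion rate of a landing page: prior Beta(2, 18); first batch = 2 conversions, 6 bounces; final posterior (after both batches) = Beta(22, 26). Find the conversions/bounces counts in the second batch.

Sequential conjugate updates are equivalent to a single update on the pooled data, so total successes = posterior α − prior α and total failures = posterior β − prior β.
Total across both batches: 22−2=20 conversions, 26−18=8 bounces.
Subtract the first batch: 20−2=18 conversions and 8−6=2 bounces.

18 conversions and 2 bounces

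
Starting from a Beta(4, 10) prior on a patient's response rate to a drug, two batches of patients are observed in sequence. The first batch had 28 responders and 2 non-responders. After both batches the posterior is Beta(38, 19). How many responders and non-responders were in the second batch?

6 responders and 7 non-responders

Sequential conjugate updates are equivalent to a single update on the pooled data, so total successes = posterior α − prior α and total failures = posterior β − prior β.
Total across both batches: 38−4=34 responders, 19−10=9 non-responders.
Subtract the first batch: 34−28=6 responders and 9−2=7 non-responders.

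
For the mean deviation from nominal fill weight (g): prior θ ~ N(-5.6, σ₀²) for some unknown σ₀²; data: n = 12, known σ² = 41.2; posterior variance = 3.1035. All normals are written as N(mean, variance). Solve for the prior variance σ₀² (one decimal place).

Posterior precision equals prior precision plus data precision: 1/σ_n² = 1/σ₀² + n/σ².
So 1/σ₀² = 1/3.1035 − 12/41.2 = 0.322217 − 0.291262 = 0.030955.
Hence σ₀² = 1/0.030955 ≈ 32.3.

σ₀² = 32.3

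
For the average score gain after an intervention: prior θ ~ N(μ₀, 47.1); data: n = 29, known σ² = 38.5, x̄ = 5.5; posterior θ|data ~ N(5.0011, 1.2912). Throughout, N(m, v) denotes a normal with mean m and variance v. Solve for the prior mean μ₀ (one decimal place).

μ₀ = -12.7

With known observation variance, the Normal–Normal posterior has precision τ_n = τ₀ + n/σ² and mean μ_n = (τ₀μ₀ + (n/σ²)x̄)/τ_n.
Here τ₀ = 1/47.1 = 0.021231 and τ_data = 29/38.5 = 0.753247, so τ_n = 0.774478.
Rearranging for μ₀: μ₀ = (μ_n·τ_n − τ_data·x̄)/τ₀ = (5.0011·0.774478 − 0.753247·5.5) / 0.021231 = -0.269617/0.021231 ≈ -12.7.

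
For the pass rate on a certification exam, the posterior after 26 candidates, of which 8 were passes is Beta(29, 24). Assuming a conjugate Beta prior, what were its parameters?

Beta is conjugate to the binomial likelihood: posterior = Beta(a+s, b+f).
Subtract the data counts: 29−8=21, 24−18=6.

Beta(21, 6)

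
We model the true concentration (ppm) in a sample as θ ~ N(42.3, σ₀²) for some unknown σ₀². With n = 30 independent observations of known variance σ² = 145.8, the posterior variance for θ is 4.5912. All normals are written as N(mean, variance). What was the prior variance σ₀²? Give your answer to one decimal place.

Posterior precision equals prior precision plus data precision: 1/σ_n² = 1/σ₀² + n/σ².
So 1/σ₀² = 1/4.5912 − 30/145.8 = 0.217808 − 0.205761 = 0.012047.
Hence σ₀² = 1/0.012047 ≈ 83.0.

σ₀² = 83.0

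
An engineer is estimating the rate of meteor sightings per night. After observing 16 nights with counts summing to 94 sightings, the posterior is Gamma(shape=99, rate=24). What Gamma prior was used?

Gamma(shape=5, rate=8)

Gamma–Poisson conjugacy: posterior shape = α + Σxᵢ, posterior rate = β + n.
So α = 99 − 94 = 5 and β = 24 − 16 = 8.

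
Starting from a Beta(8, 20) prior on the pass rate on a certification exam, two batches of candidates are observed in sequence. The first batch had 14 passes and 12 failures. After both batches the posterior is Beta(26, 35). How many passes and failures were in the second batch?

Sequential conjugate updates are equivalent to a single update on the pooled data, so total successes = posterior α − prior α and total failures = posterior β − prior β.
Total across both batches: 26−8=18 passes, 35−20=15 failures.
Subtract the first batch: 18−14=4 passes and 15−12=3 failures.

4 passes and 3 failures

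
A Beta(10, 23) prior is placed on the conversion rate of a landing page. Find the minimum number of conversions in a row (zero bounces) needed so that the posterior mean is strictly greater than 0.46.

k = 10

After k conversions and 0 bounces the posterior is Beta(10+k, 23), with mean (10+k)/(10+23+k).
Set (10+k)/(33+k) > 0.46 and solve: k > (0.46·33 − 10)/(1 − 0.46) = 9.593.
The smallest integer exceeding 9.593 is 10.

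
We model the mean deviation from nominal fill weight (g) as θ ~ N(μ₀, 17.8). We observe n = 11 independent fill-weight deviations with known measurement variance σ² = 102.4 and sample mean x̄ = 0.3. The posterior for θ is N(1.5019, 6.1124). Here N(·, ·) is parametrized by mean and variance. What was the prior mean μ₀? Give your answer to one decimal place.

μ₀ = 3.8

The posterior mean is a precision-weighted average: μ_n = (τ₀μ₀ + τ_data·x̄)/(τ₀+τ_data), with τ₀=1/σ₀² and τ_data=n/σ².
Here τ₀ = 1/17.8 = 0.056180 and τ_data = 11/102.4 = 0.107422, so τ_n = 0.163602.
Rearranging for μ₀: μ₀ = (μ_n·τ_n − τ_data·x̄)/τ₀ = (1.5019·0.163602 − 0.107422·0.3) / 0.056180 = 0.213487/0.056180 ≈ 3.8.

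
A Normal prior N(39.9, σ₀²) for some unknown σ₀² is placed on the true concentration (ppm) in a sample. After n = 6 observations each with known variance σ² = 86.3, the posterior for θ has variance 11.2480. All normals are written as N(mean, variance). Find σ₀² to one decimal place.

σ₀² = 51.6

For the Normal–Normal model with known σ², precisions add: τ_n = τ₀ + n/σ².
So 1/σ₀² = 1/11.2480 − 6/86.3 = 0.088905 − 0.069525 = 0.019380.
Hence σ₀² = 1/0.019380 ≈ 51.6.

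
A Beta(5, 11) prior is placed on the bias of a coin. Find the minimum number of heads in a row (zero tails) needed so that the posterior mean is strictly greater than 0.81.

k = 42

After k heads and 0 tails the posterior is Beta(5+k, 11), with mean (5+k)/(5+11+k).
Set (5+k)/(16+k) > 0.81 and solve: k > (0.81·16 − 5)/(1 − 0.81) = 41.895.
The smallest integer exceeding 41.895 is 42.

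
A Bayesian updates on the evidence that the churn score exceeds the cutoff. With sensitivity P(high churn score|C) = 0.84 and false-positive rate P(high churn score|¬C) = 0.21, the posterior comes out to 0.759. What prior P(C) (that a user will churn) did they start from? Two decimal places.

P(C) = 0.44

Bayes' rule in odds form gives O(C|E) = O(C)·[P(E|C)/P(E|¬C)], hence O(C) = O(C|E)/LR.
Posterior odds = 0.759/(1−0.759) = 3.1494. LR = 0.84/0.21 = 4.0000.
Prior odds = 3.1494/4.0000 = 0.7873, so P(C) = 0.7873/(1+0.7873) ≈ 0.44.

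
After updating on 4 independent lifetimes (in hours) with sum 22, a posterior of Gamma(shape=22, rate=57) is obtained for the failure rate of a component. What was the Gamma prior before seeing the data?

For an exponential likelihood with a Gamma(α, β) prior on the rate, n observations with total T give posterior Gamma(α+n, β+T).
So α = 22 − 4 = 18 and β = 57 − 22 = 35.

Gamma(shape=18, rate=35)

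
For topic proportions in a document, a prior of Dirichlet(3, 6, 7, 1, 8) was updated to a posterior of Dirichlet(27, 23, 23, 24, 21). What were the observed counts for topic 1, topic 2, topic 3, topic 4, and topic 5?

counts (24, 17, 16, 23, 13)

For a Dirichlet(α) prior with multinomial counts c, the posterior is Dirichlet(α + c) componentwise.
Counts are posterior − prior componentwise: 27−3=24, 23−6=17, 23−7=16, 24−1=23, 21−8=13.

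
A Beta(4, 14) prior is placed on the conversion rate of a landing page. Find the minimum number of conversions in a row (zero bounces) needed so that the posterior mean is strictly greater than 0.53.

After k conversions and 0 bounces the posterior is Beta(4+k, 14), with mean (4+k)/(4+14+k).
Set (4+k)/(18+k) > 0.53 and solve: k > (0.53·18 − 4)/(1 − 0.53) = 11.787.
The smallest integer exceeding 11.787 is 12.

k = 12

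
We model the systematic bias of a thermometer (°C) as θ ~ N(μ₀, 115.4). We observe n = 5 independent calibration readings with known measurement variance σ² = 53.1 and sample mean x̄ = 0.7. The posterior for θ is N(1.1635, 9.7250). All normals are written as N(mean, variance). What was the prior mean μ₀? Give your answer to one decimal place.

With known observation variance, the Normal–Normal posterior has precision τ_n = τ₀ + n/σ² and mean μ_n = (τ₀μ₀ + (n/σ²)x̄)/τ_n.
Here τ₀ = 1/115.4 = 0.008666 and τ_data = 5/53.1 = 0.094162, so τ_n = 0.102828.
Rearranging for μ₀: μ₀ = (μ_n·τ_n − τ_data·x̄)/τ₀ = (1.1635·0.102828 − 0.094162·0.7) / 0.008666 = 0.053727/0.008666 ≈ 6.2.

μ₀ = 6.2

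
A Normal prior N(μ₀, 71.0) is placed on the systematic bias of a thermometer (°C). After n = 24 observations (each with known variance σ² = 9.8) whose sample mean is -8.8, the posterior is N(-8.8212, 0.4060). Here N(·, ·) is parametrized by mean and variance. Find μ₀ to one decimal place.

μ₀ = -12.5

The posterior mean is a precision-weighted average: μ_n = (τ₀μ₀ + τ_data·x̄)/(τ₀+τ_data), with τ₀=1/σ₀² and τ_data=n/σ².
Here τ₀ = 1/71.0 = 0.014085 and τ_data = 24/9.8 = 2.448980, so τ_n = 2.463065.
Rearranging for μ₀: μ₀ = (μ_n·τ_n − τ_data·x̄)/τ₀ = (-8.8212·2.463065 − 2.448980·-8.8) / 0.014085 = -0.176165/0.014085 ≈ -12.5.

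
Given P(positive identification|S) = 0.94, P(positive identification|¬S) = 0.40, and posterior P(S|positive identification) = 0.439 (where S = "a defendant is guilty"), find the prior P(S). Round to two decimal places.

Bayes' rule in odds form gives O(S|E) = O(S)·[P(E|S)/P(E|¬S)], hence O(S) = O(S|E)/LR.
Posterior odds = 0.439/(1−0.439) = 0.7825. LR = 0.94/0.40 = 2.3500.
Prior odds = 0.7825/2.3500 = 0.3330, so P(S) = 0.3330/(1+0.3330) ≈ 0.25.

P(S) = 0.25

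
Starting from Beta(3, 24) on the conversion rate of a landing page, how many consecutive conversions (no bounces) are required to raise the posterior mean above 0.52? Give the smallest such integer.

k = 24

After k conversions and 0 bounces the posterior is Beta(3+k, 24), with mean (3+k)/(3+24+k).
Set (3+k)/(27+k) > 0.52 and solve: k > (0.52·27 − 3)/(1 − 0.52) = 23.000.
The smallest integer exceeding 23.000 is 24.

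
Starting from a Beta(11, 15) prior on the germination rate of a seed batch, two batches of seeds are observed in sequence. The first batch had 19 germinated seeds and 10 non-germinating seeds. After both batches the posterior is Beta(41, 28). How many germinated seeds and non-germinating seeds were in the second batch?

11 germinated seeds and 3 non-germinating seeds

Sequential conjugate updates are equivalent to a single update on the pooled data, so total successes = posterior α − prior α and total failures = posterior β − prior β.
Total across both batches: 41−11=30 germinated seeds, 28−15=13 non-germinating seeds.
Subtract the first batch: 30−19=11 germinated seeds and 13−10=3 non-germinating seeds.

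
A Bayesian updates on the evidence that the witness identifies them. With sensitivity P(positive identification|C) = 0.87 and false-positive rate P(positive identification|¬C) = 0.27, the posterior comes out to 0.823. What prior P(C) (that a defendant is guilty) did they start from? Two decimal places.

Bayes' rule in odds form gives O(C|E) = O(C)·[P(E|C)/P(E|¬C)], hence O(C) = O(C|E)/LR.
Posterior odds = 0.823/(1−0.823) = 4.6497. LR = 0.87/0.27 = 3.2222.
Prior odds = 4.6497/3.2222 = 1.4430, so P(C) = 1.4430/(1+1.4430) ≈ 0.59.

P(C) = 0.59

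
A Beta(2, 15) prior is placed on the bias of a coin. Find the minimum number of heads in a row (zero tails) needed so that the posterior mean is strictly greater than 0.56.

After k heads and 0 tails the posterior is Beta(2+k, 15), with mean (2+k)/(2+15+k).
Set (2+k)/(17+k) > 0.56 and solve: k > (0.56·17 − 2)/(1 − 0.56) = 17.091.
The smallest integer exceeding 17.091 is 18, and checking k=18: (20)/(35) = 0.5714 > 0.56.

k = 18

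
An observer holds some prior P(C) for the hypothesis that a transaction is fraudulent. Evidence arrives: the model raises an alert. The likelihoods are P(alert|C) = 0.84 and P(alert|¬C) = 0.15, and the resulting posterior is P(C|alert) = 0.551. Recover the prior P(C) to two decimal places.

Bayes' rule in odds form gives O(C|E) = O(C)·[P(E|C)/P(E|¬C)], hence O(C) = O(C|E)/LR.
Posterior odds = 0.551/(1−0.551) = 1.2272. LR = 0.84/0.15 = 5.6000.
Prior odds = 1.2272/5.6000 = 0.2191, so P(C) = 0.2191/(1+0.2191) ≈ 0.18.

P(C) = 0.18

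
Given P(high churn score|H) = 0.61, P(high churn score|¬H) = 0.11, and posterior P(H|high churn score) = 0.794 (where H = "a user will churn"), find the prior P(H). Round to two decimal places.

P(H) = 0.41

In odds form, posterior odds = prior odds × likelihood ratio, so prior odds = posterior odds ÷ LR.
Posterior odds = 0.794/(1−0.794) = 3.8544. LR = 0.61/0.11 = 5.5455.
Prior odds = 3.8544/5.5455 = 0.6951, so P(H) = 0.6951/(1+0.6951) ≈ 0.41.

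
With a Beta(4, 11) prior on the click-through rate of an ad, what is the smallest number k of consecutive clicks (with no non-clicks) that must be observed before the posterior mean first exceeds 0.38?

k = 3

After k clicks and 0 non-clicks the posterior is Beta(4+k, 11), with mean (4+k)/(4+11+k).
Set (4+k)/(15+k) > 0.38 and solve: k > (0.38·15 − 4)/(1 − 0.38) = 2.742.
The smallest integer exceeding 2.742 is 3, and checking k=3: (7)/(18) = 0.3889 > 0.38.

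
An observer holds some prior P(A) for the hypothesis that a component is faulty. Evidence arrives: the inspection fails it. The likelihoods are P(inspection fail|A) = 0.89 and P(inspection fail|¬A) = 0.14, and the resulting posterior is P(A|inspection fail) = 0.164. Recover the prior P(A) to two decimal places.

In odds form, posterior odds = prior odds × likelihood ratio, so prior odds = posterior odds ÷ LR.
Posterior odds = 0.164/(1−0.164) = 0.1962. LR = 0.89/0.14 = 6.3571.
Prior odds = 0.1962/6.3571 = 0.0309, so P(A) = 0.0309/(1+0.0309) ≈ 0.03.

P(A) = 0.03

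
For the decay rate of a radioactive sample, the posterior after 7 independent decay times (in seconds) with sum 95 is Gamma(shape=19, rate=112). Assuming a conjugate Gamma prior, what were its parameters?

For an exponential likelihood with a Gamma(α, β) prior on the rate, n observations with total T give posterior Gamma(α+n, β+T).
So α = 19 − 7 = 12 and β = 112 − 95 = 17.

Gamma(shape=12, rate=17)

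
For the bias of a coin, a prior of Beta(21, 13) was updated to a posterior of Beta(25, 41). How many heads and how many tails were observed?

4 heads and 28 tails

A Beta(a, b) prior with s successes and f failures in binomial data gives a Beta(a+s, b+f) posterior.
So s = 25 − 21 = 4 and f = 41 − 13 = 28.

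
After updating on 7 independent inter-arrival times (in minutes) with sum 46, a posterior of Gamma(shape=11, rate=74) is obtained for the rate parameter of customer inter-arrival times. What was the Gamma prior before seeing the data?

Gamma–exponential conjugacy: posterior shape = α + n, posterior rate = β + Σtᵢ.
So α = 11 − 7 = 4 and β = 74 − 46 = 28.

Gamma(shape=4, rate=28)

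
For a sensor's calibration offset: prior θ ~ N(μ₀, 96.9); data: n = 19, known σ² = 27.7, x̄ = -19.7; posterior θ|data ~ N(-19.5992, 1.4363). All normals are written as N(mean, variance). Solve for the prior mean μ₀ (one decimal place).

μ₀ = -12.9

With known observation variance, the Normal–Normal posterior has precision τ_n = τ₀ + n/σ² and mean μ_n = (τ₀μ₀ + (n/σ²)x̄)/τ_n.
Here τ₀ = 1/96.9 = 0.010320 and τ_data = 19/27.7 = 0.685921, so τ_n = 0.696241.
Rearranging for μ₀: μ₀ = (μ_n·τ_n − τ_data·x̄)/τ₀ = (-19.5992·0.696241 − 0.685921·-19.7) / 0.010320 = -0.133123/0.010320 ≈ -12.9.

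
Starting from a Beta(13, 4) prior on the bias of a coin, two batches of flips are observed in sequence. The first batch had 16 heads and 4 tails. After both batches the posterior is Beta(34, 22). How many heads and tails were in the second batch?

Because Beta–binomial updating is additive in the counts, the combined data contributed (α_post−α_prior, β_post−β_prior) successes and failures.
Total across both batches: 34−13=21 heads, 22−4=18 tails.
Subtract the first batch: 21−16=5 heads and 18−4=14 tails.

5 heads and 14 tails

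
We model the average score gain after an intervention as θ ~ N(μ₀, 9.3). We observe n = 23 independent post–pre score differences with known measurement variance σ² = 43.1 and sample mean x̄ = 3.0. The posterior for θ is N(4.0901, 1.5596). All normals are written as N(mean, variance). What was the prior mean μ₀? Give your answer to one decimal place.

μ₀ = 9.5

The posterior mean is a precision-weighted average: μ_n = (τ₀μ₀ + τ_data·x̄)/(τ₀+τ_data), with τ₀=1/σ₀² and τ_data=n/σ².
Here τ₀ = 1/9.3 = 0.107527 and τ_data = 23/43.1 = 0.533643, so τ_n = 0.641170.
Rearranging for μ₀: μ₀ = (μ_n·τ_n − τ_data·x̄)/τ₀ = (4.0901·0.641170 − 0.533643·3.0) / 0.107527 = 1.021520/0.107527 ≈ 9.5.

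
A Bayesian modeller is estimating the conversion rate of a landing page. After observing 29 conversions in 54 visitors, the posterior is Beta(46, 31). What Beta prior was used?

Beta(17, 6)

A Beta(a, b) prior with s successes and f failures in binomial data gives a Beta(a+s, b+f) posterior.
So a = 46 − 29 = 17 and b = 31 − 25 = 6.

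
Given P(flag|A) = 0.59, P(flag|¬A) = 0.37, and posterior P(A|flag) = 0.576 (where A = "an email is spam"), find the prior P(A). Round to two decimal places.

Bayes' rule in odds form gives O(A|E) = O(A)·[P(E|A)/P(E|¬A)], hence O(A) = O(A|E)/LR.
Posterior odds = 0.576/(1−0.576) = 1.3585. LR = 0.59/0.37 = 1.5946.
Prior odds = 1.3585/1.5946 = 0.8519, so P(A) = 0.8519/(1+0.8519) ≈ 0.46.

P(A) = 0.46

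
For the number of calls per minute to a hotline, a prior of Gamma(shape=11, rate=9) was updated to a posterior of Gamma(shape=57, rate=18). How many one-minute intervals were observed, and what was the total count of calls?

n = 9 one-minute intervals with total 46 calls

A Gamma(α, β) prior (rate parametrization) on a Poisson rate with n observations summing to S gives posterior Gamma(α+S, β+n).
Matching: Σxᵢ = 57 − 11 = 46 and n = 18 − 9 = 9.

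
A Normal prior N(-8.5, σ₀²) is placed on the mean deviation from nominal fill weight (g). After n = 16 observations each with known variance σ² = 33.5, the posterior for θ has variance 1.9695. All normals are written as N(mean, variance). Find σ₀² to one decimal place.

Posterior precision equals prior precision plus data precision: 1/σ_n² = 1/σ₀² + n/σ².
So 1/σ₀² = 1/1.9695 − 16/33.5 = 0.507743 − 0.477612 = 0.030131.
Hence σ₀² = 1/0.030131 ≈ 33.2.

σ₀² = 33.2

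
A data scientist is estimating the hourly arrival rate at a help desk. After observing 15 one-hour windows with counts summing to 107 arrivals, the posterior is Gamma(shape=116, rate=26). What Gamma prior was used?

A Gamma(α, β) prior (rate parametrization) on a Poisson rate with n observations summing to S gives posterior Gamma(α+S, β+n).
So α = 116 − 107 = 9 and β = 26 − 15 = 11.

Gamma(shape=9, rate=11)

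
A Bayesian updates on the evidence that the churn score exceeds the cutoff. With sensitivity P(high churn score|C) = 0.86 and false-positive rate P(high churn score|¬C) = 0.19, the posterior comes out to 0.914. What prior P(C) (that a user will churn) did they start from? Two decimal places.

P(C) = 0.70

In odds form, posterior odds = prior odds × likelihood ratio, so prior odds = posterior odds ÷ LR.
Posterior odds = 0.914/(1−0.914) = 10.6279. LR = 0.86/0.19 = 4.5263.
Prior odds = 10.6279/4.5263 = 2.3480, so P(C) = 2.3480/(1+2.3480) ≈ 0.70.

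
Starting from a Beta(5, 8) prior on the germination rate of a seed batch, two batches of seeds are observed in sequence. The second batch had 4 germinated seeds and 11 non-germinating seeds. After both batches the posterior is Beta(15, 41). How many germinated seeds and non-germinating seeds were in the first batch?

6 germinated seeds and 22 non-germinating seeds

Sequential conjugate updates are equivalent to a single update on the pooled data, so total successes = posterior α − prior α and total failures = posterior β − prior β.
Total across both batches: 15−5=10 germinated seeds, 41−8=33 non-germinating seeds.
Subtract the second batch: 10−4=6 germinated seeds and 33−11=22 non-germinating seeds.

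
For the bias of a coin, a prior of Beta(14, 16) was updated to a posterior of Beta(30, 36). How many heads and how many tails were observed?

16 heads and 20 tails

A Beta(a, b) prior with s successes and f failures in binomial data gives a Beta(a+s, b+f) posterior.
So s = 30 − 14 = 16 and f = 36 − 16 = 20.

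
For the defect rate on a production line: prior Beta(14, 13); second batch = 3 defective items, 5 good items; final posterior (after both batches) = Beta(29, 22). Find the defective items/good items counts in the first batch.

12 defective items and 4 good items

Sequential conjugate updates are equivalent to a single update on the pooled data, so total successes = posterior α − prior α and total failures = posterior β − prior β.
Total across both batches: 29−14=15 defective items, 22−13=9 good items.
Subtract the second batch: 15−3=12 defective items and 9−5=4 good items.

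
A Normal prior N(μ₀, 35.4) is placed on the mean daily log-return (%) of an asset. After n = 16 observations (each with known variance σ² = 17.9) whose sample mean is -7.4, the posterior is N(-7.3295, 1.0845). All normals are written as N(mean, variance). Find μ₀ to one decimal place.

The posterior mean is a precision-weighted average: μ_n = (τ₀μ₀ + τ_data·x̄)/(τ₀+τ_data), with τ₀=1/σ₀² and τ_data=n/σ².
Here τ₀ = 1/35.4 = 0.028249 and τ_data = 16/17.9 = 0.893855, so τ_n = 0.922104.
Rearranging for μ₀: μ₀ = (μ_n·τ_n − τ_data·x̄)/τ₀ = (-7.3295·0.922104 − 0.893855·-7.4) / 0.028249 = -0.144034/0.028249 ≈ -5.1.

μ₀ = -5.1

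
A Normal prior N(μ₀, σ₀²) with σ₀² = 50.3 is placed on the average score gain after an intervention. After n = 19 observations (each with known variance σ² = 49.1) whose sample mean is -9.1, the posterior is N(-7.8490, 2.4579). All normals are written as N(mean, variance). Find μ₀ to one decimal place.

With known observation variance, the Normal–Normal posterior has precision τ_n = τ₀ + n/σ² and mean μ_n = (τ₀μ₀ + (n/σ²)x̄)/τ_n.
Here τ₀ = 1/50.3 = 0.019881 and τ_data = 19/49.1 = 0.386965, so τ_n = 0.406846.
Rearranging for μ₀: μ₀ = (μ_n·τ_n − τ_data·x̄)/τ₀ = (-7.8490·0.406846 − 0.386965·-9.1) / 0.019881 = 0.328047/0.019881 ≈ 16.5.

μ₀ = 16.5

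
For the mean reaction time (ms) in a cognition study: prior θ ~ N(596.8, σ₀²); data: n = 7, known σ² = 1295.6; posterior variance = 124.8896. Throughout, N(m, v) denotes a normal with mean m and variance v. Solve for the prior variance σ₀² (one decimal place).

σ₀² = 384.0

Posterior precision equals prior precision plus data precision: 1/σ_n² = 1/σ₀² + n/σ².
So 1/σ₀² = 1/124.8896 − 7/1295.6 = 0.008007 − 0.005403 = 0.002604.
Hence σ₀² = 1/0.002604 ≈ 384.0.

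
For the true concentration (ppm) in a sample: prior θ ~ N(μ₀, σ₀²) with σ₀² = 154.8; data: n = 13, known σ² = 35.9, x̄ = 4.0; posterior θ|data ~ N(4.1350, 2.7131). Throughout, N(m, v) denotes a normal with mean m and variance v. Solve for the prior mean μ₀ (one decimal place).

With known observation variance, the Normal–Normal posterior has precision τ_n = τ₀ + n/σ² and mean μ_n = (τ₀μ₀ + (n/σ²)x̄)/τ_n.
Here τ₀ = 1/154.8 = 0.006460 and τ_data = 13/35.9 = 0.362117, so τ_n = 0.368577.
Rearranging for μ₀: μ₀ = (μ_n·τ_n − τ_data·x̄)/τ₀ = (4.1350·0.368577 − 0.362117·4.0) / 0.006460 = 0.075598/0.006460 ≈ 11.7.

μ₀ = 11.7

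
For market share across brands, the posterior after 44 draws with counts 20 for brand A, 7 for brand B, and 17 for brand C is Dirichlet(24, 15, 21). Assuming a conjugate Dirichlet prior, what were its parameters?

Dirichlet(4, 8, 4)

For a Dirichlet(α) prior with multinomial counts c, the posterior is Dirichlet(α + c) componentwise.
Subtract each count from the matching posterior parameter: 24−20=4, 15−7=8, 21−17=4.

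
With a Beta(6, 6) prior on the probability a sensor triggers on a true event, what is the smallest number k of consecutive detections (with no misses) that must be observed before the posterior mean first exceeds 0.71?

After k detections and 0 misses the posterior is Beta(6+k, 6), with mean (6+k)/(6+6+k).
Set (6+k)/(12+k) > 0.71 and solve: k > (0.71·12 − 6)/(1 − 0.71) = 8.690.
The smallest integer exceeding 8.690 is 9.

k = 9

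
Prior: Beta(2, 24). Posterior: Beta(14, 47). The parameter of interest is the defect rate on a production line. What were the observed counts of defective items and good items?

12 defective items and 23 good items

Beta is conjugate to the binomial likelihood: posterior = Beta(a+s, b+f).
So s = 14 − 2 = 12 and f = 47 − 24 = 23.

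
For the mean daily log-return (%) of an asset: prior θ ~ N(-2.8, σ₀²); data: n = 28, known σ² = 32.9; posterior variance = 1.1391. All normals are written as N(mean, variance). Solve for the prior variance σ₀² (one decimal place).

Posterior precision equals prior precision plus data precision: 1/σ_n² = 1/σ₀² + n/σ².
So 1/σ₀² = 1/1.1391 − 28/32.9 = 0.877886 − 0.851064 = 0.026822.
Hence σ₀² = 1/0.026822 ≈ 37.3.

σ₀² = 37.3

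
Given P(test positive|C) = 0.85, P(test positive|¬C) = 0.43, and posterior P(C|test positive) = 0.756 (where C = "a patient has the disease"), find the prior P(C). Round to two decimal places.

In odds form, posterior odds = prior odds × likelihood ratio, so prior odds = posterior odds ÷ LR.
Posterior odds = 0.756/(1−0.756) = 3.0984. LR = 0.85/0.43 = 1.9767.
Prior odds = 3.0984/1.9767 = 1.5675, so P(C) = 1.5675/(1+1.5675) ≈ 0.61.

P(C) = 0.61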